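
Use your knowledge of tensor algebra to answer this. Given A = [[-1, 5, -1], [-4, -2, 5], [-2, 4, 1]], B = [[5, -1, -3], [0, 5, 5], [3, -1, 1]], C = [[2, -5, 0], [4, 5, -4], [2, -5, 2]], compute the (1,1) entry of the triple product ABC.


(ABC)_{11} = sum_m (AB)_{1m} C_{m1}. First compute row 1 of AB.
(AB)_{11} = -1*5 + 5*0 + -1*3 = -8
(AB)_{12} = -1*-1 + 5*5 + -1*-1 = 27
(AB)_{13} = -1*-3 + 5*5 + -1*1 = 27
Now contract with column 1 of C:
(AB)_{11} * C_{11} = -8 * 2 = -16
(AB)_{12} * C_{21} = 27 * 4 = 108
(AB)_{13} * C_{31} = 27 * 2 = 54
(ABC)_{11} = -16 + 108 + 54 = 146

146


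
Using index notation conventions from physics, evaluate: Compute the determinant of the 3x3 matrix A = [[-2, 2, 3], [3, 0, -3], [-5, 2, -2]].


Expanding along the first row, det(A) = a11*M_11 - a12*M_12 + a13*M_13, where M_1j is the (1,j) minor.
Minor M_11 = 0*-2 - -3*2 = 6
Minor M_12 = 3*-2 - -3*-5 = -21
Minor M_13 = 3*2 - 0*-5 = 6
det = -2*(6) - 2*(-21) + 3*(6)
    = -12 - -42 + 18
    = 48

48


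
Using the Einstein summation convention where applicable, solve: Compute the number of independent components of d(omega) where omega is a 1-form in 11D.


The exterior derivative of a p-form is a (p+1)-form.
Its number of independent components is C(n, p+1).
n = 11, p+1 = 2
C(11, 2) = 55

55


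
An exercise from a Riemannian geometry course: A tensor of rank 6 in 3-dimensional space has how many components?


The number of components of a rank-r tensor in d dimensions is d^r.
Here d = 3 and r = 6.
3^6 = 729

729


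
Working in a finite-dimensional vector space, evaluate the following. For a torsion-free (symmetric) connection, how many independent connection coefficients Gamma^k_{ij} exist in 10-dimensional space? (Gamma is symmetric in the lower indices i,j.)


Christoffel symbols Gamma^k_{ij} are symmetric in i,j, so there are d * d(d+1)/2 independent symbols.
d = 10
d(d+1)/2 = 10 * 11 / 2 = 55
Total = 10 * 55 = 550

550


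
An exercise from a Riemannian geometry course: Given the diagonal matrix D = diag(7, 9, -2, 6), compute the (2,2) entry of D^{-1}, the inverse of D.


For a diagonal matrix, the inverse has entries (D^{-1})_{ii} = 1/d_{ii}.
The diagonal entries are: d_{11} = 7, d_{22} = 9, d_{33} = -2, d_{44} = 6
We need (D^{-1})_{22} = 1/d_{22} = 1/9 = 1/9

1/9


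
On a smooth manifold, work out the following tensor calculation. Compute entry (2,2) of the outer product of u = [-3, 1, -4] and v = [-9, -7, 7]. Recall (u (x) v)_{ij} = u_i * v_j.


The outer product entry T_{ij} = u_i * v_j.
We need i=2, j=2.
u_2 = 1, v_2 = -7
T_{2,2} = 1 * -7 = -7

-7


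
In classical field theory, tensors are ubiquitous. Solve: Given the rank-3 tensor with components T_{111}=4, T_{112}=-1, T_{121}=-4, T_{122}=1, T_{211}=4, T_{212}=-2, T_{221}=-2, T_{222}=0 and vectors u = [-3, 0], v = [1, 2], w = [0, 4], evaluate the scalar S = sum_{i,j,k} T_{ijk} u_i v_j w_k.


S = sum over i,j,k of T_{ijk} u_i v_j w_k. Expanding all 8 terms:
T_{111}*u_1*v_1*w_1 = 4*-3*1*0 = 0  (running total: 0)
T_{112}*u_1*v_1*w_2 = -1*-3*1*4 = 12  (running total: 12)
T_{121}*u_1*v_2*w_1 = -4*-3*2*0 = 0  (running total: 12)
T_{122}*u_1*v_2*w_2 = 1*-3*2*4 = -24  (running total: -12)
T_{211}*u_2*v_1*w_1 = 4*0*1*0 = 0  (running total: -12)
T_{212}*u_2*v_1*w_2 = -2*0*1*4 = 0  (running total: -12)
T_{221}*u_2*v_2*w_1 = -2*0*2*0 = 0  (running total: -12)
T_{222}*u_2*v_2*w_2 = 0*0*2*4 = 0  (running total: -12)
S = -12

-12


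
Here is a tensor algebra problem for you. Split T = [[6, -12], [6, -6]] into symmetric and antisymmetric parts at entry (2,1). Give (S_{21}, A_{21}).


T_{21} = 6
T_{12} = -12
S_{21} = (6 + -12)/2 = -6/2 = -3
A_{21} = (6 - -12)/2 = 18/2 = 9
Check: S + A = -3 + 9 = 6 = T_{21}.

(-3, 9)


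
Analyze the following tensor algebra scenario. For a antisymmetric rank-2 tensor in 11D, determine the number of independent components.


A antisymmetric rank-2 tensor in d dimensions has d(d-1)/2 independent components.
d = 11
d(d-1)/2 = 11 * 10 / 2 = 110 / 2 = 55

55


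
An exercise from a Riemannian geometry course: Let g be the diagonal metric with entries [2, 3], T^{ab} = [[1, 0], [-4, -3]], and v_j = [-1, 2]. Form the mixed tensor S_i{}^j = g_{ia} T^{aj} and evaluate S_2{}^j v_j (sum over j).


Step 1: lower the first index. For a diagonal metric, g_{ia} T^{aj} = g_{ii} T^{ij} (no sum on i).
g_{22} = 3
S_2{}^1 = 3 * T^{21} = 3 * -4 = -12
S_2{}^2 = 3 * T^{22} = 3 * -3 = -9
Step 2: contract S_2{}^j with v_j.
S_2{}^1 * v_1 = -12 * -1 = 12
S_2{}^2 * v_2 = -9 * 2 = -18
Result = 12 + -18 = -6

-6


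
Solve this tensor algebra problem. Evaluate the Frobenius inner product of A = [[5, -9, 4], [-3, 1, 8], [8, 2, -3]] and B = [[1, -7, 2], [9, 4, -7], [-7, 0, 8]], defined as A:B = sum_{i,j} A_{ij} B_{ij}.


A:B = sum over all i,j of A_{ij} * B_{ij}.
Row 1: 5*1=5, -9*-7=63, 4*2=8 => row sum = 76
Row 2: -3*9=-27, 1*4=4, 8*-7=-56 => row sum = -79
Row 3: 8*-7=-56, 2*0=0, -3*8=-24 => row sum = -80
Total = 76 + -79 + -80 = -83

-83


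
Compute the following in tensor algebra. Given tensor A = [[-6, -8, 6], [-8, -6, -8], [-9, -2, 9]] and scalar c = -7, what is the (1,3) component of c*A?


Scalar multiplication: (cA)_{ij} = c * A_{ij}.
c = -7
A_{13} = 6
(cA)_{13} = -7 * 6 = -42

-42


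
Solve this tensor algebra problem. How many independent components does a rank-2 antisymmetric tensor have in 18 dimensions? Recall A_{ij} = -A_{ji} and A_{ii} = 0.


An antisymmetric rank-2 tensor satisfies A_{ij} = -A_{ji}, so diagonal entries are zero.
The independent components are the upper-triangular entries: C(n, 2) = n(n-1)/2.
n = 18
C(18, 2) = 18 * 17 / 2 = 306 / 2 = 153

153


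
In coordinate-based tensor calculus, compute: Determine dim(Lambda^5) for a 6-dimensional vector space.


The dimension of the space of p-forms on an n-dimensional space is C(n, p).
n = 6, p = 5
C(6, 5) = 6! / (5! * 1!) = 6

6


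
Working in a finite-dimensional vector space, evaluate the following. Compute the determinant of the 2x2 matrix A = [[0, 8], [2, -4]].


For a 2x2 matrix [[a, b], [c, d]], det = a*d - b*c.
a = 0, b = 8, c = 2, d = -4
a*d = 0 * -4 = 0
b*c = 8 * 2 = 16
det = 0 - 16 = -16

-16


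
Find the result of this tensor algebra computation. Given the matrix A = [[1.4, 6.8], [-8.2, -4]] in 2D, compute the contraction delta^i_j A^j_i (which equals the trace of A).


The contraction (trace) of a rank-2 tensor is the sum of its diagonal elements.
Diagonal entries: A[1,1] = 1.4, A[2,2] = -4
Tr(A) = 1.4 + -4 = -2.6

-2.6


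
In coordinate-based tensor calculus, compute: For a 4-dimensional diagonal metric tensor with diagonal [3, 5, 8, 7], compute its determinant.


For a diagonal metric, the determinant is the product of diagonal entries.
Diagonal entries: 3, 5, 8, 7
det(g) = 3 * 5 * 8 * 7 = 840

840


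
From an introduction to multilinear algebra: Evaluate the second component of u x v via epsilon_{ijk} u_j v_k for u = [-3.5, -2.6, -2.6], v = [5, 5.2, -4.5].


(u x v)_2 = sum_{j,k} epsilon_{2jk} u_j v_k. Only permutations of (1,2,3) contribute; the two non-zero terms are:
eps_{213} u_1 v_3 = -1 * -3.5 * -4.5 = -15.75
eps_{231} u_3 v_1 = 1 * -2.6 * 5 = -13
(u x v)_2 = -28.75

-28.75


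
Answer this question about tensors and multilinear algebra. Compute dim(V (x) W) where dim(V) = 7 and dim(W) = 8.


The dimension of a tensor product is the product of dimensions.
dim(V) = 7, dim(W) = 8
dim(V (x) W) = 7 * 8 = 56

56


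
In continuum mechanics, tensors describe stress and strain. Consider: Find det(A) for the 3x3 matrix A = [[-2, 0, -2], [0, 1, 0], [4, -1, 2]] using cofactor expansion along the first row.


Expanding along the first row, det(A) = a11*M_11 - a12*M_12 + a13*M_13, where M_1j is the (1,j) minor.
Minor M_11 = 1*2 - 0*-1 = 2
Minor M_12 = 0*2 - 0*4 = 0
Minor M_13 = 0*-1 - 1*4 = -4
det = -2*(2) - 0*(0) + -2*(-4)
    = -4 - 0 + 8
    = 4

4


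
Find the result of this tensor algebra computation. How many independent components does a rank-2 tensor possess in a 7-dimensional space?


The number of components of a rank-r tensor in d dimensions is d^r.
Here d = 7 and r = 2.
7^2 = 49

49


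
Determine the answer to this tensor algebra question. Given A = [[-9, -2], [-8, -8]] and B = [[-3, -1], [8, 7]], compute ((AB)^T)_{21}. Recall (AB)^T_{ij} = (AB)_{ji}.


(AB)^T_{ij} = (AB)_{ji} = sum_k A_{jk} B_{ki}.
For i=2, j=1 we need (AB)_{12}:
A_{11} * B_{12} = -9 * -1 = 9
A_{12} * B_{22} = -2 * 7 = -14
Sum = 9 + -14 = -5

-5


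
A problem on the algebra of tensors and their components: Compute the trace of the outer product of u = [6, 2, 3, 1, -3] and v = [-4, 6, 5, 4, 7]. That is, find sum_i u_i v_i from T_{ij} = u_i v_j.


The outer product gives T_{ij} = u_i v_j.
The trace (contraction) is Tr(T) = sum_i T_{ii} = sum_i u_i v_i.
Diagonal entries:
T_{11} = u_1 * v_1 = 6 * -4 = -24
T_{22} = u_2 * v_2 = 2 * 6 = 12
T_{33} = u_3 * v_3 = 3 * 5 = 15
T_{44} = u_4 * v_4 = 1 * 4 = 4
T_{55} = u_5 * v_5 = -3 * 7 = -21
Tr(T) = -24 + 12 + 15 + 4 + -21 = -14

-14


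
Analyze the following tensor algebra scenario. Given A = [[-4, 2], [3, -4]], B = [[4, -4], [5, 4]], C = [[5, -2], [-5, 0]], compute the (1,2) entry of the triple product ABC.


(ABC)_{12} = sum_m (AB)_{1m} C_{m2}. First compute row 1 of AB.
(AB)_{11} = -4*4 + 2*5 = -6
(AB)_{12} = -4*-4 + 2*4 = 24
Now contract with column 2 of C:
(AB)_{11} * C_{12} = -6 * -2 = 12
(AB)_{12} * C_{22} = 24 * 0 = 0
(ABC)_{12} = 12 + 0 = 12

12


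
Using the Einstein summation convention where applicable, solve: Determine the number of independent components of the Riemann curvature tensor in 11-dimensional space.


The Riemann tensor in d dimensions has d^2(d^2 - 1)/12 independent components.
d = 11, so d^2 = 121
d^2 - 1 = 120
d^2(d^2 - 1) = 121 * 120 = 14520
Divide by 12: 14520 / 12 = 1210

1210


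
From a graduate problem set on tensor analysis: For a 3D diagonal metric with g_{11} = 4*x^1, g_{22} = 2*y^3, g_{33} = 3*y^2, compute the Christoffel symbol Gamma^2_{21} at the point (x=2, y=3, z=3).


For a diagonal metric, Gamma^k_{ij} = (1/2) g^{kk} (dg_{ik}/dx_j + dg_{jk}/dx_i - dg_{ij}/dx_k).
The metric is diagonal, so g_{ab} = 0 for a != b.
At the given point: g_{11} = 8, g_{22} = 54, g_{33} = 27
g^{22} = 1/54
dg_{22}/dx_1 = dg_{22}/dx_1 = 0
dg_{12}/dx_2 = 0 (off-diagonal)
dg_{21}/dx_2 = 0 (off-diagonal)
Numerator = 0 + 0 - 0 = 0
Gamma^2_{21} = 0 / (2 * 54) = 0

0


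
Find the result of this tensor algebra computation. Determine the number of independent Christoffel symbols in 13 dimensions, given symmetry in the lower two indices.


Christoffel symbols Gamma^k_{ij} are symmetric in i,j, so there are d * d(d+1)/2 independent symbols.
d = 13
d(d+1)/2 = 13 * 14 / 2 = 91
Total = 13 * 91 = 1183

1183


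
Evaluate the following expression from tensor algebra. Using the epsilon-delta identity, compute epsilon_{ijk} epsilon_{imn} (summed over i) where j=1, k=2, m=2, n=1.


Using the identity: epsilon_{ijk} epsilon_{imn} = delta_{jm} delta_{kn} - delta_{jn} delta_{km}.
delta_{12} = 0
delta_{21} = 0
delta_{11} = 1
delta_{22} = 1
Result = 0 * 0 - 1 * 1 = 0 - 1 = -1

-1


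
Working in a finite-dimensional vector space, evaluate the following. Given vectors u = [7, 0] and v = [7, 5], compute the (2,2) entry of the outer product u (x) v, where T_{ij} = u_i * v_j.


The outer product entry T_{ij} = u_i * v_j.
We need i=2, j=2.
u_2 = 0, v_2 = 5
T_{2,2} = 0 * 5 = 0

0


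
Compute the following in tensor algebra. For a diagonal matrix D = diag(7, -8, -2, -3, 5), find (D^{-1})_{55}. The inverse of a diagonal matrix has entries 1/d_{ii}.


For a diagonal matrix, the inverse has entries (D^{-1})_{ii} = 1/d_{ii}.
The diagonal entries are: d_{11} = 7, d_{22} = -8, d_{33} = -2, d_{44} = -3, d_{55} = 5
We need (D^{-1})_{55} = 1/d_{55} = 1/5 = 1/5

1/5


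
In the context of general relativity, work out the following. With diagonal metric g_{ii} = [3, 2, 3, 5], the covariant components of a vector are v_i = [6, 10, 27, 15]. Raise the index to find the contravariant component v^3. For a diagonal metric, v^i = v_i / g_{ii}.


To raise an index with a diagonal metric: v^i = v_i / g_{ii}.
For index 3: v_3 = 27, g_{33} = 3
v^3 = 27 / 3 = 9

9


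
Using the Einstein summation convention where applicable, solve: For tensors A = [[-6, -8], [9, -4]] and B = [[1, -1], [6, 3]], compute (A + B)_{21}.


Tensor addition is component-wise: (A + B)_{ij} = A_{ij} + B_{ij}.
A_{21} = 9
B_{21} = 6
(A + B)_{21} = 9 + 6 = 15

15


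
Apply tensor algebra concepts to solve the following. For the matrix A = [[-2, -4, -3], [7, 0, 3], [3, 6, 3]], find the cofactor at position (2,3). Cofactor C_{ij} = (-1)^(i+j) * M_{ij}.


To find cofactor C_{23}, delete row 2 and column 3.
The resulting 2x2 submatrix is: [[-2, -4], [3, 6]]
Minor M_{23} = -2*6 - -4*3
  = -12 - -12 = 0
Sign = (-1)^(2+3) = (-1)^5 = -1
Cofactor C_{23} = -1 * 0 = 0

0


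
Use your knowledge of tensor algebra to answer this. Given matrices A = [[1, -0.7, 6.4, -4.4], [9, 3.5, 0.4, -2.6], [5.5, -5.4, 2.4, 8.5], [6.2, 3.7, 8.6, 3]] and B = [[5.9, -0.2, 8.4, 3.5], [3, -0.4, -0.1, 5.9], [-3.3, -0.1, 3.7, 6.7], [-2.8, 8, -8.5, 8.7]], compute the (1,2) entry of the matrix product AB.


(AB)_{ij} = sum_k A_{ik} B_{kj}.
For i=1, j=2:
A_{11} * B_{12} = 1 * -0.2 = -0.2
A_{12} * B_{22} = -0.7 * -0.4 = 0.28
A_{13} * B_{32} = 6.4 * -0.1 = -0.64
A_{14} * B_{42} = -4.4 * 8 = -35.2
Sum = -0.2 + 0.28 + -0.64 + -35.2 = -35.76

-35.76


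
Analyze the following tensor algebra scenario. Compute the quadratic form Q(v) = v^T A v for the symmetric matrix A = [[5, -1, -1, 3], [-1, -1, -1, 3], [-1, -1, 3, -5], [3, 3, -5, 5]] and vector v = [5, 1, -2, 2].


First compute Av:
(Av)_1 = 5*5 + -1*1 + -1*-2 + 3*2 = 32
(Av)_2 = -1*5 + -1*1 + -1*-2 + 3*2 = 2
(Av)_3 = -1*5 + -1*1 + 3*-2 + -5*2 = -22
(Av)_4 = 3*5 + 3*1 + -5*-2 + 5*2 = 38
Av = [32, 2, -22, 38]
Then v^T (Av) = 5*32 + 1*2 + -2*-22 + 2*38
= 160 + 2 + 44 + 76 = 282

282


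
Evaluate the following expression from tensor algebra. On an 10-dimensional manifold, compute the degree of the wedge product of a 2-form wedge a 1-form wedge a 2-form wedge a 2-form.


The degree of a wedge product is the sum of the degrees of the individual forms.
Degrees: 2, 1, 2, 2
Total degree = 2 + 1 + 2 + 2 = 7

7


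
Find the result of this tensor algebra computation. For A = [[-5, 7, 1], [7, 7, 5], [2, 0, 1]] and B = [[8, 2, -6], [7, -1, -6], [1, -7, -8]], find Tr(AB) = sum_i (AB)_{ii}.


Tr(AB) = sum_i (AB)_{ii} where (AB)_{ii} = sum_k A_{ik} B_{ki}.
(AB)_{11} = -5*8 + 7*7 + 1*1 = 10
(AB)_{22} = 7*2 + 7*-1 + 5*-7 = -28
(AB)_{33} = 2*-6 + 0*-6 + 1*-8 = -20
Tr(AB) = 10 + -28 + -20 = -38

-38


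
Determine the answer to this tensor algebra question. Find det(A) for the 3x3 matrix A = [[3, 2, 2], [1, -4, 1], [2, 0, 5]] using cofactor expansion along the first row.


Expanding along the first row, det(A) = a11*M_11 - a12*M_12 + a13*M_13, where M_1j is the (1,j) minor.
Minor M_11 = -4*5 - 1*0 = -20
Minor M_12 = 1*5 - 1*2 = 3
Minor M_13 = 1*0 - -4*2 = 8
det = 3*(-20) - 2*(3) + 2*(8)
    = -60 - 6 + 16
    = -50

-50


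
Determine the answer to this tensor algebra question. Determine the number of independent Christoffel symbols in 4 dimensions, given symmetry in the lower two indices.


Christoffel symbols Gamma^k_{ij} are symmetric in i,j, so there are d * d(d+1)/2 independent symbols.
d = 4
d(d+1)/2 = 4 * 5 / 2 = 10
Total = 4 * 10 = 40

40


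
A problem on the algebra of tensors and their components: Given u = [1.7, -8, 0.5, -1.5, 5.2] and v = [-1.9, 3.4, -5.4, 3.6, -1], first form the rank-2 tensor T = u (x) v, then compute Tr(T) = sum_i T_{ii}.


The outer product gives T_{ij} = u_i v_j.
The trace (contraction) is Tr(T) = sum_i T_{ii} = sum_i u_i v_i.
Diagonal entries:
T_{11} = u_1 * v_1 = 1.7 * -1.9 = -3.23
T_{22} = u_2 * v_2 = -8 * 3.4 = -27.2
T_{33} = u_3 * v_3 = 0.5 * -5.4 = -2.7
T_{44} = u_4 * v_4 = -1.5 * 3.6 = -5.4
T_{55} = u_5 * v_5 = 5.2 * -1 = -5.2
Tr(T) = -3.23 + -27.2 + -2.7 + -5.4 + -5.2 = -43.73

-43.73


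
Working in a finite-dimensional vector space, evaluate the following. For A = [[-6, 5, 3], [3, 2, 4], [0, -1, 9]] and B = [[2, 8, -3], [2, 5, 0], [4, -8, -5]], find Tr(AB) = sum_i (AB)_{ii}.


Tr(AB) = sum_i (AB)_{ii} where (AB)_{ii} = sum_k A_{ik} B_{ki}.
(AB)_{11} = -6*2 + 5*2 + 3*4 = 10
(AB)_{22} = 3*8 + 2*5 + 4*-8 = 2
(AB)_{33} = 0*-3 + -1*0 + 9*-5 = -45
Tr(AB) = 10 + 2 + -45 = -33

-33


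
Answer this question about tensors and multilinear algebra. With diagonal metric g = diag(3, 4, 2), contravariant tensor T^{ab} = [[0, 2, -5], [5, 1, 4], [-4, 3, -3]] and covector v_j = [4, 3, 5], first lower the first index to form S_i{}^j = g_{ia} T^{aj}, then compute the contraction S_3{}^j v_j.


Step 1: lower the first index. For a diagonal metric, g_{ia} T^{aj} = g_{ii} T^{ij} (no sum on i).
g_{33} = 2
S_3{}^1 = 2 * T^{31} = 2 * -4 = -8
S_3{}^2 = 2 * T^{32} = 2 * 3 = 6
S_3{}^3 = 2 * T^{33} = 2 * -3 = -6
Step 2: contract S_3{}^j with v_j.
S_3{}^1 * v_1 = -8 * 4 = -32
S_3{}^2 * v_2 = 6 * 3 = 18
S_3{}^3 * v_3 = -6 * 5 = -30
Result = -32 + 18 + -30 = -44

-44


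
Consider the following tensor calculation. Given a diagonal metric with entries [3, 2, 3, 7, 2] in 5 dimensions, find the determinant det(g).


For a diagonal metric, the determinant is the product of diagonal entries.
Diagonal entries: 3, 2, 3, 7, 2
det(g) = 3 * 2 * 3 * 7 * 2 = 252

252


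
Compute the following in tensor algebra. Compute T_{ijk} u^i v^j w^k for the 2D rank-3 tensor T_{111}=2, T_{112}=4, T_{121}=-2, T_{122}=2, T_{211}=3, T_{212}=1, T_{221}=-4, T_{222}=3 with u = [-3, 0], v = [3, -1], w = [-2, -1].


S = sum over i,j,k of T_{ijk} u_i v_j w_k. Expanding all 8 terms:
T_{111}*u_1*v_1*w_1 = 2*-3*3*-2 = 36  (running total: 36)
T_{112}*u_1*v_1*w_2 = 4*-3*3*-1 = 36  (running total: 72)
T_{121}*u_1*v_2*w_1 = -2*-3*-1*-2 = 12  (running total: 84)
T_{122}*u_1*v_2*w_2 = 2*-3*-1*-1 = -6  (running total: 78)
T_{211}*u_2*v_1*w_1 = 3*0*3*-2 = 0  (running total: 78)
T_{212}*u_2*v_1*w_2 = 1*0*3*-1 = 0  (running total: 78)
T_{221}*u_2*v_2*w_1 = -4*0*-1*-2 = 0  (running total: 78)
T_{222}*u_2*v_2*w_2 = 3*0*-1*-1 = 0  (running total: 78)
S = 78

78


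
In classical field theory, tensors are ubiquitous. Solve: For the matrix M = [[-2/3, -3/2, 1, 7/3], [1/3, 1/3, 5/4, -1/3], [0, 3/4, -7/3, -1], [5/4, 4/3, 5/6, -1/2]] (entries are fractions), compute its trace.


The trace is the sum of diagonal entries.
Diagonal: M[1,1] = -2/3, M[2,2] = 1/3, M[3,3] = -7/3, M[4,4] = -1/2
Tr(M) = -2/3 + 1/3 + -7/3 + -1/2
Computing step by step:
After adding M[1,1]: -2/3
After adding M[2,2]: -1/3
After adding M[3,3]: -8/3
After adding M[4,4]: -19/6
Tr(M) = -19/6

-19/6


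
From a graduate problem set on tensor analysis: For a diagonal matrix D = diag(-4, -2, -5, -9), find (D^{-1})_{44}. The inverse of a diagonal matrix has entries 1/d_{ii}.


For a diagonal matrix, the inverse has entries (D^{-1})_{ii} = 1/d_{ii}.
The diagonal entries are: d_{11} = -4, d_{22} = -2, d_{33} = -5, d_{44} = -9
We need (D^{-1})_{44} = 1/d_{44} = 1/-9 = -1/9

-1/9


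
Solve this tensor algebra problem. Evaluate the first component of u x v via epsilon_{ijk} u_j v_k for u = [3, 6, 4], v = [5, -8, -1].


(u x v)_1 = sum_{j,k} epsilon_{1jk} u_j v_k. Only permutations of (1,2,3) contribute; the two non-zero terms are:
eps_{123} u_2 v_3 = 1 * 6 * -1 = -6
eps_{132} u_3 v_2 = -1 * 4 * -8 = 32
(u x v)_1 = 26

26


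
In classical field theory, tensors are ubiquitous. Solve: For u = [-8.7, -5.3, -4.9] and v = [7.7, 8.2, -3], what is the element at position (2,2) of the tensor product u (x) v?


The outer product entry T_{ij} = u_i * v_j.
We need i=2, j=2.
u_2 = -5.3, v_2 = 8.2
T_{2,2} = -5.3 * 8.2 = -43.46

-43.46


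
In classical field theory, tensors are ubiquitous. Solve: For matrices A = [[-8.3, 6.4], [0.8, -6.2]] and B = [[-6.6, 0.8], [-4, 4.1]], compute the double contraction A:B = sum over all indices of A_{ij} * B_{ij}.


A:B = sum over all i,j of A_{ij} * B_{ij}.
Row 1: -8.3*-6.6=54.78, 6.4*0.8=5.12 => row sum = 59.9
Row 2: 0.8*-4=-3.2, -6.2*4.1=-25.42 => row sum = -28.62
Total = 59.9 + -28.62 = 31.28

31.28


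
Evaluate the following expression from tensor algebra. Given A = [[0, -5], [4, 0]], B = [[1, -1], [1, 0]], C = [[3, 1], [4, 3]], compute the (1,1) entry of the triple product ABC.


(ABC)_{11} = sum_m (AB)_{1m} C_{m1}. First compute row 1 of AB.
(AB)_{11} = 0*1 + -5*1 = -5
(AB)_{12} = 0*-1 + -5*0 = 0
Now contract with column 1 of C:
(AB)_{11} * C_{11} = -5 * 3 = -15
(AB)_{12} * C_{21} = 0 * 4 = 0
(ABC)_{11} = -15 + 0 = -15

-15


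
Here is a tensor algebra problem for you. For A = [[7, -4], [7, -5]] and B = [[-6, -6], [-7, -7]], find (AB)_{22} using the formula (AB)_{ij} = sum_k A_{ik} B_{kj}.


(AB)_{ij} = sum_k A_{ik} B_{kj}.
For i=2, j=2:
A_{21} * B_{12} = 7 * -6 = -42
A_{22} * B_{22} = -5 * -7 = 35
Sum = -42 + 35 = -7

-7


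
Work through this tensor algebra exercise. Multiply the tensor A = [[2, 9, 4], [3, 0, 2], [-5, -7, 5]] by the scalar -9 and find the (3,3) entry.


Scalar multiplication: (cA)_{ij} = c * A_{ij}.
c = -9
A_{33} = 5
(cA)_{33} = -9 * 5 = -45

-45


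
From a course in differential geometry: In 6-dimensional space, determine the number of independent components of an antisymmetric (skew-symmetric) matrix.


An antisymmetric rank-2 tensor satisfies A_{ij} = -A_{ji}, so diagonal entries are zero.
The independent components are the upper-triangular entries: C(n, 2) = n(n-1)/2.
n = 6
C(6, 2) = 6 * 5 / 2 = 30 / 2 = 15

15


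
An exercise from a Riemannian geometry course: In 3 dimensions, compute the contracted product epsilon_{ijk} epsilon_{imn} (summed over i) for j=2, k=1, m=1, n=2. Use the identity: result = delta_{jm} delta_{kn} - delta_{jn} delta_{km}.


Using the identity: epsilon_{ijk} epsilon_{imn} = delta_{jm} delta_{kn} - delta_{jn} delta_{km}.
delta_{21} = 0
delta_{12} = 0
delta_{22} = 1
delta_{11} = 1
Result = 0 * 0 - 1 * 1 = 0 - 1 = -1

-1


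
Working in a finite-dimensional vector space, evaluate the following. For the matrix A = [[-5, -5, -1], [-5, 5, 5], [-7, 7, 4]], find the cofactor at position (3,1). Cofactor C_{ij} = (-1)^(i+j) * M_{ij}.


To find cofactor C_{31}, delete row 3 and column 1.
The resulting 2x2 submatrix is: [[-5, -1], [5, 5]]
Minor M_{31} = -5*5 - -1*5
  = -25 - -5 = -20
Sign = (-1)^(3+1) = (-1)^4 = 1
Cofactor C_{31} = 1 * -20 = -20

-20


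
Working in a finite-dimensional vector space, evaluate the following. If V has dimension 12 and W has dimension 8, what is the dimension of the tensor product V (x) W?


The dimension of a tensor product is the product of dimensions.
dim(V) = 12, dim(W) = 8
dim(V (x) W) = 12 * 8 = 96

96


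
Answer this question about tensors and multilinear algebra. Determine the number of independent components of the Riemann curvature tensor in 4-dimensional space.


The Riemann tensor in d dimensions has d^2(d^2 - 1)/12 independent components.
d = 4, so d^2 = 16
d^2 - 1 = 15
d^2(d^2 - 1) = 16 * 15 = 240
Divide by 12: 240 / 12 = 20

20


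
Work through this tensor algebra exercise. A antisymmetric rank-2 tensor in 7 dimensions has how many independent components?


A antisymmetric rank-2 tensor in d dimensions has d(d-1)/2 independent components.
d = 7
d(d-1)/2 = 7 * 6 / 2 = 42 / 2 = 21

21


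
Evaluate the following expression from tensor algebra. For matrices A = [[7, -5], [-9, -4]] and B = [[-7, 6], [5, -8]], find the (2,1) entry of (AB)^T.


(AB)^T_{ij} = (AB)_{ji} = sum_k A_{jk} B_{ki}.
For i=2, j=1 we need (AB)_{12}:
A_{11} * B_{12} = 7 * 6 = 42
A_{12} * B_{22} = -5 * -8 = 40
Sum = 42 + 40 = 82

82


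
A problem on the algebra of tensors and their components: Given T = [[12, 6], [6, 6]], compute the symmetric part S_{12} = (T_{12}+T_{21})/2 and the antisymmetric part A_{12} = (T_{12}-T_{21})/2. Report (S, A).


T_{12} = 6
T_{21} = 6
S_{12} = (6 + 6)/2 = 12/2 = 6
A_{12} = (6 - 6)/2 = 0/2 = 0
Check: S + A = 6 + 0 = 6 = T_{12}.

(6, 0)


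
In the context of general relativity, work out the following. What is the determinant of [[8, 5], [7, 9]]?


For a 2x2 matrix [[a, b], [c, d]], det = a*d - b*c.
a = 8, b = 5, c = 7, d = 9
a*d = 8 * 9 = 72
b*c = 5 * 7 = 35
det = 72 - 35 = 37

37


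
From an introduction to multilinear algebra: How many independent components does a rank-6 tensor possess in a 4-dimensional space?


The number of components of a rank-r tensor in d dimensions is d^r.
Here d = 4 and r = 6.
4^6 = 4096

4096


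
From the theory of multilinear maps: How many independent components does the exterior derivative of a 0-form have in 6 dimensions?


The exterior derivative of a p-form is a (p+1)-form.
Its number of independent components is C(n, p+1).
n = 6, p+1 = 1
C(6, 1) = 6

6


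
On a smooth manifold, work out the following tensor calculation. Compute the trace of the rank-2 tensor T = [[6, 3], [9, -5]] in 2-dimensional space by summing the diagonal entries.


The contraction (trace) of a rank-2 tensor is the sum of its diagonal elements.
Diagonal entries: A[1,1] = 6, A[2,2] = -5
Tr(A) = 6 + -5 = 1

1


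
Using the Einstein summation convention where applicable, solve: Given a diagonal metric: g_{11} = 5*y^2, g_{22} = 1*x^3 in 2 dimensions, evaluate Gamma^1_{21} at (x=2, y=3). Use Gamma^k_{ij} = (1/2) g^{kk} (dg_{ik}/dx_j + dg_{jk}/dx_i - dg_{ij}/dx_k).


For a diagonal metric, Gamma^k_{ij} = (1/2) g^{kk} (dg_{ik}/dx_j + dg_{jk}/dx_i - dg_{ij}/dx_k).
The metric is diagonal, so g_{ab} = 0 for a != b.
At the given point: g_{11} = 45, g_{22} = 8
g^{11} = 1/45
dg_{21}/dx_1 = 0 (off-diagonal)
dg_{11}/dx_2 = dg_{11}/dx_2 = 30
dg_{21}/dx_1 = 0 (off-diagonal)
Numerator = 0 + 30 - 0 = 30
Gamma^1_{21} = 30 / (2 * 45) = 1/3

1/3


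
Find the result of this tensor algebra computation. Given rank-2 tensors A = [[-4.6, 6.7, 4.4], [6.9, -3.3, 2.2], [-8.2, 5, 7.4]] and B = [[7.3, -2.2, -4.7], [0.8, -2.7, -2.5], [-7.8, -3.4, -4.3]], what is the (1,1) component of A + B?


Tensor addition is component-wise: (A + B)_{ij} = A_{ij} + B_{ij}.
A_{11} = -4.6
B_{11} = 7.3
(A + B)_{11} = -4.6 + 7.3 = 2.7

2.7


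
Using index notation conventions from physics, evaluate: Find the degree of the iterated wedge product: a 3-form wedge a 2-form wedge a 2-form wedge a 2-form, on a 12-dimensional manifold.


The degree of a wedge product is the sum of the degrees of the individual forms.
Degrees: 3, 2, 2, 2
Total degree = 3 + 2 + 2 + 2 = 9

9


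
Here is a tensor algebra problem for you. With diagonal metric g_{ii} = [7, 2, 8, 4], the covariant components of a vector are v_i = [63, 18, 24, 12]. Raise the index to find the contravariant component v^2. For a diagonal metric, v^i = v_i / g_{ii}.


To raise an index with a diagonal metric: v^i = v_i / g_{ii}.
For index 2: v_2 = 18, g_{22} = 2
v^2 = 18 / 2 = 9

9


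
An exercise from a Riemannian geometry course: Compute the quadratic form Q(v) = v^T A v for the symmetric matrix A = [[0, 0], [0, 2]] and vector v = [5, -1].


First compute Av:
(Av)_1 = 0*5 + 0*-1 = 0
(Av)_2 = 0*5 + 2*-1 = -2
Av = [0, -2]
Then v^T (Av) = 5*0 + -1*-2
= 0 + 2 = 2

2


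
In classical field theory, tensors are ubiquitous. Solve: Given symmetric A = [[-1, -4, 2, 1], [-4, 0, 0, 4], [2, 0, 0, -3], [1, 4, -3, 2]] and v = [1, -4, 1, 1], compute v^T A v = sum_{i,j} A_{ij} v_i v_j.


First compute Av:
(Av)_1 = -1*1 + -4*-4 + 2*1 + 1*1 = 18
(Av)_2 = -4*1 + 0*-4 + 0*1 + 4*1 = 0
(Av)_3 = 2*1 + 0*-4 + 0*1 + -3*1 = -1
(Av)_4 = 1*1 + 4*-4 + -3*1 + 2*1 = -16
Av = [18, 0, -1, -16]
Then v^T (Av) = 1*18 + -4*0 + 1*-1 + 1*-16
= 18 + 0 + -1 + -16 = 1

1


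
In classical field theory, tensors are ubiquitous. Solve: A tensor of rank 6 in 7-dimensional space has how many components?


The number of components of a rank-r tensor in d dimensions is d^r.
Here d = 7 and r = 6.
7^6 = 117649

117649


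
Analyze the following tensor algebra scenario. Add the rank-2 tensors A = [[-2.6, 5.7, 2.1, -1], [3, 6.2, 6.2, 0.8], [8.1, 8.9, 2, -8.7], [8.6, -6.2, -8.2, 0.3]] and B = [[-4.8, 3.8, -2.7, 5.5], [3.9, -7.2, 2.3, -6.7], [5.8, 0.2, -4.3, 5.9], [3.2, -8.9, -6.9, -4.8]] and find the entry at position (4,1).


Tensor addition is component-wise: (A + B)_{ij} = A_{ij} + B_{ij}.
A_{41} = 8.6
B_{41} = 3.2
(A + B)_{41} = 8.6 + 3.2 = 11.8

11.8


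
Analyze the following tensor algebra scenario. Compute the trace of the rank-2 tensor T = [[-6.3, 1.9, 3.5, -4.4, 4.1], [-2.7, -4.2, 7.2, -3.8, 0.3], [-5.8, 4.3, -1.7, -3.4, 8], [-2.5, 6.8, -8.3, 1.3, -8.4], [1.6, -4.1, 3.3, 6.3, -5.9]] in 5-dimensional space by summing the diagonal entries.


The contraction (trace) of a rank-2 tensor is the sum of its diagonal elements.
Diagonal entries: A[1,1] = -6.3, A[2,2] = -4.2, A[3,3] = -1.7, A[4,4] = 1.3, A[5,5] = -5.9
Tr(A) = -6.3 + -4.2 + -1.7 + 1.3 + -5.9 = -16.8

-16.8


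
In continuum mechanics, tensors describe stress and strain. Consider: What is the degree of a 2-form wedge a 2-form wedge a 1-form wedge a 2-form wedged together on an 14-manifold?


The degree of a wedge product is the sum of the degrees of the individual forms.
Degrees: 2, 2, 1, 2
Total degree = 2 + 2 + 1 + 2 = 7

7


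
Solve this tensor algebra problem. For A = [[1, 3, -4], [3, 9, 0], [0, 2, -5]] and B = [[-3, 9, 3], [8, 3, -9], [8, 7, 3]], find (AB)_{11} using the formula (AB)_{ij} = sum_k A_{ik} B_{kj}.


(AB)_{ij} = sum_k A_{ik} B_{kj}.
For i=1, j=1:
A_{11} * B_{11} = 1 * -3 = -3
A_{12} * B_{21} = 3 * 8 = 24
A_{13} * B_{31} = -4 * 8 = -32
Sum = -3 + 24 + -32 = -11

-11


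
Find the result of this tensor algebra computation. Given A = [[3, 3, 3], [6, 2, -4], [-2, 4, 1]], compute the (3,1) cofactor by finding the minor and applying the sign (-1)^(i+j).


To find cofactor C_{31}, delete row 3 and column 1.
The resulting 2x2 submatrix is: [[3, 3], [2, -4]]
Minor M_{31} = 3*-4 - 3*2
  = -12 - 6 = -18
Sign = (-1)^(3+1) = (-1)^4 = 1
Cofactor C_{31} = 1 * -18 = -18

-18


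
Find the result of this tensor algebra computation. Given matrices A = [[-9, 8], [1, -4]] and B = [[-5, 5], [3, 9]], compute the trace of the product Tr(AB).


Tr(AB) = sum_i (AB)_{ii} where (AB)_{ii} = sum_k A_{ik} B_{ki}.
(AB)_{11} = -9*-5 + 8*3 = 69
(AB)_{22} = 1*5 + -4*9 = -31
Tr(AB) = 69 + -31 = 38

38


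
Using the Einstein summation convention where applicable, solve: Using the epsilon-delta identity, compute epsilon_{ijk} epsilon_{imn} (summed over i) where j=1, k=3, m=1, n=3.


Using the identity: epsilon_{ijk} epsilon_{imn} = delta_{jm} delta_{kn} - delta_{jn} delta_{km}.
delta_{11} = 1
delta_{33} = 1
delta_{13} = 0
delta_{31} = 0
Result = 1 * 1 - 0 * 0 = 1 - 0 = 1

1


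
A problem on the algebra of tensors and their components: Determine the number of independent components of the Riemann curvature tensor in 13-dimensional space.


The Riemann tensor in d dimensions has d^2(d^2 - 1)/12 independent components.
d = 13, so d^2 = 169
d^2 - 1 = 168
d^2(d^2 - 1) = 169 * 168 = 28392
Divide by 12: 28392 / 12 = 2366

2366


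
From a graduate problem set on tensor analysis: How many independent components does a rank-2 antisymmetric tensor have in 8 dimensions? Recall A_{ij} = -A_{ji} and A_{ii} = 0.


An antisymmetric rank-2 tensor satisfies A_{ij} = -A_{ji}, so diagonal entries are zero.
The independent components are the upper-triangular entries: C(n, 2) = n(n-1)/2.
n = 8
C(8, 2) = 8 * 7 / 2 = 56 / 2 = 28

28


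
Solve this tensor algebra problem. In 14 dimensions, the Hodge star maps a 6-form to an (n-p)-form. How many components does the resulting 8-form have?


The Hodge dual of a p-form on an n-dimensional manifold is an (n-p)-form.
n = 14, p = 6, so dual degree = 14 - 6 = 8
The number of components is C(n, n-p) = C(14, 8) = 3003

3003


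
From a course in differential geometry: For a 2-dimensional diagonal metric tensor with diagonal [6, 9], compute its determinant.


For a diagonal metric, the determinant is the product of diagonal entries.
Diagonal entries: 6, 9
det(g) = 6 * 9 = 54

54


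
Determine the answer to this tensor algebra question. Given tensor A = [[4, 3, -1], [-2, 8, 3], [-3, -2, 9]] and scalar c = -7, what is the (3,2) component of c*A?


Scalar multiplication: (cA)_{ij} = c * A_{ij}.
c = -7
A_{32} = -2
(cA)_{32} = -7 * -2 = 14

14


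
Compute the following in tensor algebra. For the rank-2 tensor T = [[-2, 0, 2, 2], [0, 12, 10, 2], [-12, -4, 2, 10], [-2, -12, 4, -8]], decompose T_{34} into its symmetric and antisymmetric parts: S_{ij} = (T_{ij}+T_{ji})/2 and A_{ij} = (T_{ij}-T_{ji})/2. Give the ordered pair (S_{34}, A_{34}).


T_{34} = 10
T_{43} = 4
S_{34} = (10 + 4)/2 = 14/2 = 7
A_{34} = (10 - 4)/2 = 6/2 = 3
Check: S + A = 7 + 3 = 10 = T_{34}.

(7, 3)


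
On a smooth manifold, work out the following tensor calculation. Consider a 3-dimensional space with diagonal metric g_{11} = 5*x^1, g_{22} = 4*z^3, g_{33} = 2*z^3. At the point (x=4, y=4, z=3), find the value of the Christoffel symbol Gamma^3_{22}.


For a diagonal metric, Gamma^k_{ij} = (1/2) g^{kk} (dg_{ik}/dx_j + dg_{jk}/dx_i - dg_{ij}/dx_k).
The metric is diagonal, so g_{ab} = 0 for a != b.
At the given point: g_{11} = 20, g_{22} = 108, g_{33} = 54
g^{33} = 1/54
dg_{23}/dx_2 = 0 (off-diagonal)
dg_{23}/dx_2 = 0 (off-diagonal)
dg_{22}/dx_3 = dg_{22}/dx_3 = 108
Numerator = 0 + 0 - 108 = -108
Gamma^3_{22} = -108 / (2 * 54) = -1

-1


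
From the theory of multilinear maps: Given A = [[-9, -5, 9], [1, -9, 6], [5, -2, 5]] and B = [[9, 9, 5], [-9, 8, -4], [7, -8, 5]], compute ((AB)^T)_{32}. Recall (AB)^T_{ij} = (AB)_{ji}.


(AB)^T_{ij} = (AB)_{ji} = sum_k A_{jk} B_{ki}.
For i=3, j=2 we need (AB)_{23}:
A_{21} * B_{13} = 1 * 5 = 5
A_{22} * B_{23} = -9 * -4 = 36
A_{23} * B_{33} = 6 * 5 = 30
Sum = 5 + 36 + 30 = 71

71


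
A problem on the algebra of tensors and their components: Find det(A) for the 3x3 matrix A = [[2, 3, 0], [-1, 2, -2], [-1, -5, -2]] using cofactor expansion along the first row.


Expanding along the first row, det(A) = a11*M_11 - a12*M_12 + a13*M_13, where M_1j is the (1,j) minor.
Minor M_11 = 2*-2 - -2*-5 = -14
Minor M_12 = -1*-2 - -2*-1 = 0
Minor M_13 = -1*-5 - 2*-1 = 7
det = 2*(-14) - 3*(0) + 0*(7)
    = -28 - 0 + 0
    = -28

-28


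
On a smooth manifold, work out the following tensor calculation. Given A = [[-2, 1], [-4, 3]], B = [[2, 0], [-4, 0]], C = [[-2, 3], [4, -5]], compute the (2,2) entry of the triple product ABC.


(ABC)_{22} = sum_m (AB)_{2m} C_{m2}. First compute row 2 of AB.
(AB)_{21} = -4*2 + 3*-4 = -20
(AB)_{22} = -4*0 + 3*0 = 0
Now contract with column 2 of C:
(AB)_{21} * C_{12} = -20 * 3 = -60
(AB)_{22} * C_{22} = 0 * -5 = 0
(ABC)_{22} = -60 + 0 = -60

-60


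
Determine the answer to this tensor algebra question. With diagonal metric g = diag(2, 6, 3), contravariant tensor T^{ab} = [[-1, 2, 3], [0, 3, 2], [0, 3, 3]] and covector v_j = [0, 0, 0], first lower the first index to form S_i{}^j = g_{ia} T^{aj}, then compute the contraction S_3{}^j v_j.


Step 1: lower the first index. For a diagonal metric, g_{ia} T^{aj} = g_{ii} T^{ij} (no sum on i).
g_{33} = 3
S_3{}^1 = 3 * T^{31} = 3 * 0 = 0
S_3{}^2 = 3 * T^{32} = 3 * 3 = 9
S_3{}^3 = 3 * T^{33} = 3 * 3 = 9
Step 2: contract S_3{}^j with v_j.
S_3{}^1 * v_1 = 0 * 0 = 0
S_3{}^2 * v_2 = 9 * 0 = 0
S_3{}^3 * v_3 = 9 * 0 = 0
Result = 0 + 0 + 0 = 0

0


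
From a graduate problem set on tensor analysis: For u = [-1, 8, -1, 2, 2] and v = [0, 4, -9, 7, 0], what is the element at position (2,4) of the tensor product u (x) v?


The outer product entry T_{ij} = u_i * v_j.
We need i=2, j=4.
u_2 = 8, v_4 = 7
T_{2,4} = 8 * 7 = 56

56


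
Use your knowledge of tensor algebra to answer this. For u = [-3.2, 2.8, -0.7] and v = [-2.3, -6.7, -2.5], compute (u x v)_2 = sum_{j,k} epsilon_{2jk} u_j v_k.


(u x v)_2 = sum_{j,k} epsilon_{2jk} u_j v_k. Only permutations of (1,2,3) contribute; the two non-zero terms are:
eps_{213} u_1 v_3 = -1 * -3.2 * -2.5 = -8
eps_{231} u_3 v_1 = 1 * -0.7 * -2.3 = 1.61
(u x v)_2 = -6.39

-6.39


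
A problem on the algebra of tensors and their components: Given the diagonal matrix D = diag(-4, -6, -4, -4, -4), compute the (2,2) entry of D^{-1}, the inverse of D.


For a diagonal matrix, the inverse has entries (D^{-1})_{ii} = 1/d_{ii}.
The diagonal entries are: d_{11} = -4, d_{22} = -6, d_{33} = -4, d_{44} = -4, d_{55} = -4
We need (D^{-1})_{22} = 1/d_{22} = 1/-6 = -1/6

-1/6


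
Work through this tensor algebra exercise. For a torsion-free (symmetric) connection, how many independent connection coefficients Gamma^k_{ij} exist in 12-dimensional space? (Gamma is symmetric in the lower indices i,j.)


Christoffel symbols Gamma^k_{ij} are symmetric in i,j, so there are d * d(d+1)/2 independent symbols.
d = 12
d(d+1)/2 = 12 * 13 / 2 = 78
Total = 12 * 78 = 936

936


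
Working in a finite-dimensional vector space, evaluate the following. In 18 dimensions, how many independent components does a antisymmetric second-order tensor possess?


A antisymmetric rank-2 tensor in d dimensions has d(d-1)/2 independent components.
d = 18
d(d-1)/2 = 18 * 17 / 2 = 306 / 2 = 153

153


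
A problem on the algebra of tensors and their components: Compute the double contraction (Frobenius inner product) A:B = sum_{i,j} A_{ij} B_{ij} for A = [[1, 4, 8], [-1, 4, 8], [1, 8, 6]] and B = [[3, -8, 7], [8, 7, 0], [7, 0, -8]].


A:B = sum over all i,j of A_{ij} * B_{ij}.
Row 1: 1*3=3, 4*-8=-32, 8*7=56 => row sum = 27
Row 2: -1*8=-8, 4*7=28, 8*0=0 => row sum = 20
Row 3: 1*7=7, 8*0=0, 6*-8=-48 => row sum = -41
Total = 27 + 20 + -41 = 6

6


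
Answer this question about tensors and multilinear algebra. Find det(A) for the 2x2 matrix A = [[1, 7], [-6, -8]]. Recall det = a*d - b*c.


For a 2x2 matrix [[a, b], [c, d]], det = a*d - b*c.
a = 1, b = 7, c = -6, d = -8
a*d = 1 * -8 = -8
b*c = 7 * -6 = -42
det = -8 - -42 = 34

34


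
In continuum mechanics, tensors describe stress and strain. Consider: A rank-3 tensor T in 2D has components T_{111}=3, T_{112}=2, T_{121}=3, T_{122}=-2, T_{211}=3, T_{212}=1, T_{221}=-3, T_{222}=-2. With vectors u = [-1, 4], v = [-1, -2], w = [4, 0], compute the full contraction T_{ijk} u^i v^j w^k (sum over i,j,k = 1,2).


S = sum over i,j,k of T_{ijk} u_i v_j w_k. Expanding all 8 terms:
T_{111}*u_1*v_1*w_1 = 3*-1*-1*4 = 12  (running total: 12)
T_{112}*u_1*v_1*w_2 = 2*-1*-1*0 = 0  (running total: 12)
T_{121}*u_1*v_2*w_1 = 3*-1*-2*4 = 24  (running total: 36)
T_{122}*u_1*v_2*w_2 = -2*-1*-2*0 = 0  (running total: 36)
T_{211}*u_2*v_1*w_1 = 3*4*-1*4 = -48  (running total: -12)
T_{212}*u_2*v_1*w_2 = 1*4*-1*0 = 0  (running total: -12)
T_{221}*u_2*v_2*w_1 = -3*4*-2*4 = 96  (running total: 84)
T_{222}*u_2*v_2*w_2 = -2*4*-2*0 = 0  (running total: 84)
S = 84

84


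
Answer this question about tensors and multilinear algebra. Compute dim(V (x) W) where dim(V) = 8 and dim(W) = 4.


The dimension of a tensor product is the product of dimensions.
dim(V) = 8, dim(W) = 4
dim(V (x) W) = 8 * 4 = 32

32


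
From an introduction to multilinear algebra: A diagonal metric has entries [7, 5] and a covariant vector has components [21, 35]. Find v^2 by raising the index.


To raise an index with a diagonal metric: v^i = v_i / g_{ii}.
For index 2: v_2 = 35, g_{22} = 5
v^2 = 35 / 5 = 7

7


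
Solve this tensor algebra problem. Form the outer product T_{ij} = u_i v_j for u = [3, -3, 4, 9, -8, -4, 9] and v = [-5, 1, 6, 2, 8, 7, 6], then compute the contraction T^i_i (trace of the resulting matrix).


The outer product gives T_{ij} = u_i v_j.
The trace (contraction) is Tr(T) = sum_i T_{ii} = sum_i u_i v_i.
Diagonal entries:
T_{11} = u_1 * v_1 = 3 * -5 = -15
T_{22} = u_2 * v_2 = -3 * 1 = -3
T_{33} = u_3 * v_3 = 4 * 6 = 24
T_{44} = u_4 * v_4 = 9 * 2 = 18
T_{55} = u_5 * v_5 = -8 * 8 = -64
T_{66} = u_6 * v_6 = -4 * 7 = -28
T_{77} = u_7 * v_7 = 9 * 6 = 54
Tr(T) = -15 + -3 + 24 + 18 + -64 + -28 + 54 = -14

-14


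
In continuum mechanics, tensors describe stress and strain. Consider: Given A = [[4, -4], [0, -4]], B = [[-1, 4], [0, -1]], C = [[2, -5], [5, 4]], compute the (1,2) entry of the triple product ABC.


(ABC)_{12} = sum_m (AB)_{1m} C_{m2}. First compute row 1 of AB.
(AB)_{11} = 4*-1 + -4*0 = -4
(AB)_{12} = 4*4 + -4*-1 = 20
Now contract with column 2 of C:
(AB)_{11} * C_{12} = -4 * -5 = 20
(AB)_{12} * C_{22} = 20 * 4 = 80
(ABC)_{12} = 20 + 80 = 100

100
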